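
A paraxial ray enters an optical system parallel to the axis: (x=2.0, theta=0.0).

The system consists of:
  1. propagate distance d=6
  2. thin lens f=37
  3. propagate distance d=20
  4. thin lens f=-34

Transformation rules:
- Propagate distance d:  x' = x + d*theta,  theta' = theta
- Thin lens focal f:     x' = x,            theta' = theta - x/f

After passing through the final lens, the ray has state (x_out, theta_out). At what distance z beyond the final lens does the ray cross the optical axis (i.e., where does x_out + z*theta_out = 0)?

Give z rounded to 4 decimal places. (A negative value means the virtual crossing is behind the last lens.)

Initial: x=2.0000 theta=0.0000
After 1 (propagate distance d=6): x=2.0000 theta=0.0000
After 2 (thin lens f=37): x=2.0000 theta=-2/37 (≈-0.0541)
After 3 (propagate distance d=20): x=34/37 (≈0.9189) theta=-2/37 (≈-0.0541)
After 4 (thin lens f=-34): x=34/37 (≈0.9189) theta=-1/37 (≈-0.0270)
z_focus = -x_out/theta_out = -(34/37)/(-1/37) = 34.0000
Rounded to 4 decimal places: z = 34.0000

Answer: 34.0000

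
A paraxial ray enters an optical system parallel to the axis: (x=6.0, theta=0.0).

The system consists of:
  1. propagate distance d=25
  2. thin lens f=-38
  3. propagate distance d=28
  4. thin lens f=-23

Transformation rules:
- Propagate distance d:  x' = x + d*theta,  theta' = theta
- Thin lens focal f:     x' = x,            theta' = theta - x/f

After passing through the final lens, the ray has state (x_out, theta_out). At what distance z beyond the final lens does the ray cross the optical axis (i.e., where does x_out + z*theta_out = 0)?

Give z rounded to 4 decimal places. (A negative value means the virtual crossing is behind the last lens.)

Answer: -17.0562

Derivation:
Initial: x=6.0000 theta=0.0000
After 1 (propagate distance d=25): x=6.0000 theta=0.0000
After 2 (thin lens f=-38): x=6.0000 theta=3/19 (≈0.1579)
After 3 (propagate distance d=28): x=198/19 (≈10.4211) theta=3/19 (≈0.1579)
After 4 (thin lens f=-23): x=198/19 (≈10.4211) theta=267/437 (≈0.6110)
z_focus = -x_out/theta_out = -(198/19)/(267/437) = -1518/89 ≈ -17.0562
Rounded to 4 decimal places: z = -17.0562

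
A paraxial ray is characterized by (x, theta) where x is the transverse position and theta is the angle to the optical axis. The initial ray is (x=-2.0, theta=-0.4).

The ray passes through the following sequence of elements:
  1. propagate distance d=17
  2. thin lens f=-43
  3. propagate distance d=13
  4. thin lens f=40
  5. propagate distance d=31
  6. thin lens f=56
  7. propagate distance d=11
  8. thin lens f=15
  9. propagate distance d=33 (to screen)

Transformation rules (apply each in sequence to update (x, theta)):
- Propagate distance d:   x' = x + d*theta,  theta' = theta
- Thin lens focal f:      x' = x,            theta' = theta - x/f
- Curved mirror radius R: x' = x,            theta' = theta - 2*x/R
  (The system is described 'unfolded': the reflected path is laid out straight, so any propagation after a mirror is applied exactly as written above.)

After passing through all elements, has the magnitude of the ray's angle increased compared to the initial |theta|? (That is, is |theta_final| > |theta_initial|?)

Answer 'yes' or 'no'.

Answer: yes

Derivation:
Initial: x=-2.0000 theta=-0.4000
After 1 (propagate distance d=17): x=-8.8000 theta=-0.4000
After 2 (thin lens f=-43): x=-8.8000 theta=-26/43 (≈-0.6047)
After 3 (propagate distance d=13): x=-3582/215 (≈-16.6605) theta=-26/43 (≈-0.6047)
After 4 (thin lens f=40): x=-3582/215 (≈-16.6605) theta=-809/4300 (≈-0.1881)
After 5 (propagate distance d=31): x=-96719/4300 (≈-22.4928) theta=-809/4300 (≈-0.1881)
After 6 (thin lens f=56): x=-96719/4300 (≈-22.4928) theta=1469/6880 (≈0.2135)
After 7 (propagate distance d=11): x=-692957/34400 (≈-20.1441) theta=1469/6880 (≈0.2135)
After 8 (thin lens f=15): x=-692957/34400 (≈-20.1441) theta=200783/129000 (≈1.5565)
After 9 (propagate distance d=33 (to screen)): x=5369667/172000 (≈31.2190) theta=200783/129000 (≈1.5565)
|theta_initial|=0.4000 |theta_final|=200783/129000 (≈1.5565) -> increased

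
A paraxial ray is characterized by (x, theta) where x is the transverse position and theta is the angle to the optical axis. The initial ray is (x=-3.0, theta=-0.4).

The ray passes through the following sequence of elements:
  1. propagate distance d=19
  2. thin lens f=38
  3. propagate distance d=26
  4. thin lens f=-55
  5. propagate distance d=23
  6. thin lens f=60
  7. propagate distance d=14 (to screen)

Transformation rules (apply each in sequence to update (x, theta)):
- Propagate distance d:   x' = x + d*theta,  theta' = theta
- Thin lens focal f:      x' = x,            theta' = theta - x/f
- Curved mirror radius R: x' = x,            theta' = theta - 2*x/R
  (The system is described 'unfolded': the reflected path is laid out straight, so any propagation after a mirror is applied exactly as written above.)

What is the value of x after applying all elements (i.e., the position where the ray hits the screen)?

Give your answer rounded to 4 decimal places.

Answer: -22.2758

Derivation:
Initial: x=-3.0000 theta=-0.4000
After 1 (propagate distance d=19): x=-10.6000 theta=-0.4000
After 2 (thin lens f=38): x=-10.6000 theta=-23/190 (≈-0.1211)
After 3 (propagate distance d=26): x=-1306/95 (≈-13.7474) theta=-23/190 (≈-0.1211)
After 4 (thin lens f=-55): x=-1306/95 (≈-13.7474) theta=-3877/10450 (≈-0.3710)
After 5 (propagate distance d=23): x=-232831/10450 (≈-22.2805) theta=-3877/10450 (≈-0.3710)
After 6 (thin lens f=60): x=-232831/10450 (≈-22.2805) theta=211/627000 (≈0.0003)
After 7 (propagate distance d=14 (to screen)): x=-6983453/313500 (≈-22.2758) theta=211/627000 (≈0.0003)
Rounded to 4 decimal places: x = -22.2758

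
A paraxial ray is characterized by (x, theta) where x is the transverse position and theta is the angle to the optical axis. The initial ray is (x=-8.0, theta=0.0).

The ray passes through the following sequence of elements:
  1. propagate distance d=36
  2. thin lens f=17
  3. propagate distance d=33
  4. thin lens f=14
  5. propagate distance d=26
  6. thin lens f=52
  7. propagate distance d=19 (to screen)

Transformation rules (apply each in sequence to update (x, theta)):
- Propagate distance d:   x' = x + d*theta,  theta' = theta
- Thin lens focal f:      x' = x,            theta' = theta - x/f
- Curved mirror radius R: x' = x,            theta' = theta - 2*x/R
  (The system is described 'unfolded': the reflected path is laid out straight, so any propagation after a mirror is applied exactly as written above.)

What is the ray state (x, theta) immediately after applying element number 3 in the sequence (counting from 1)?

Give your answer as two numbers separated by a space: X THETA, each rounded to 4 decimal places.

Initial: x=-8.0000 theta=0.0000
After 1 (propagate distance d=36): x=-8.0000 theta=0.0000
After 2 (thin lens f=17): x=-8.0000 theta=8/17 (≈0.4706)
After 3 (propagate distance d=33): x=128/17 (≈7.5294) theta=8/17 (≈0.4706)
Rounded to 4 decimal places: x = 7.5294, theta = 0.4706

Answer: 7.5294 0.4706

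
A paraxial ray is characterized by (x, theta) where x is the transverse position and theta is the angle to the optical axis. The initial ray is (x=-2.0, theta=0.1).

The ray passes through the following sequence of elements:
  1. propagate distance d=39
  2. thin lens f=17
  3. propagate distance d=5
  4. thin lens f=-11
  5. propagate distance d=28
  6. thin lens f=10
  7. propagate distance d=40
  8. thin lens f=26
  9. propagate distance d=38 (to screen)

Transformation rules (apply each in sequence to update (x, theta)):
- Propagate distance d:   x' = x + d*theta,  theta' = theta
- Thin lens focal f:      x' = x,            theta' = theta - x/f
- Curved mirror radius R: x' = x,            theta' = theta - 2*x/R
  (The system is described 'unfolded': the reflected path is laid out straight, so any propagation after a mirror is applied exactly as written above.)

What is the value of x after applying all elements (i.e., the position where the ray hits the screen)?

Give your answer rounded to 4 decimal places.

Initial: x=-2.0000 theta=0.1000
After 1 (propagate distance d=39): x=1.9000 theta=0.1000
After 2 (thin lens f=17): x=1.9000 theta=-1/85 (≈-0.0118)
After 3 (propagate distance d=5): x=313/170 (≈1.8412) theta=-1/85 (≈-0.0118)
After 4 (thin lens f=-11): x=313/170 (≈1.8412) theta=291/1870 (≈0.1556)
After 5 (propagate distance d=28): x=11591/1870 (≈6.1984) theta=291/1870 (≈0.1556)
After 6 (thin lens f=10): x=11591/1870 (≈6.1984) theta=-8681/18700 (≈-0.4642)
After 7 (propagate distance d=40): x=-2103/170 (≈-12.3706) theta=-8681/18700 (≈-0.4642)
After 8 (thin lens f=26): x=-2103/170 (≈-12.3706) theta=703/60775 (≈0.0116)
After 9 (propagate distance d=38 (to screen)): x=-1450217/121550 (≈-11.9310) theta=703/60775 (≈0.0116)
Rounded to 4 decimal places: x = -11.9310

Answer: -11.9310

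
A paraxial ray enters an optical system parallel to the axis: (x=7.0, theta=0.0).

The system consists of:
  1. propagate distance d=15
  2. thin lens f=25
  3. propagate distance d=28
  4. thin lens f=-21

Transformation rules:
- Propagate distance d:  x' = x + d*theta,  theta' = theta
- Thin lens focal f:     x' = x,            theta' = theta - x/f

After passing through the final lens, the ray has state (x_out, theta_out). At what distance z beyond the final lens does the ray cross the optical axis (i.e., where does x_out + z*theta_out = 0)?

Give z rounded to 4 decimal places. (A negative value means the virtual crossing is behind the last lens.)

Initial: x=7.0000 theta=0.0000
After 1 (propagate distance d=15): x=7.0000 theta=0.0000
After 2 (thin lens f=25): x=7.0000 theta=-0.2800
After 3 (propagate distance d=28): x=-0.8400 theta=-0.2800
After 4 (thin lens f=-21): x=-0.8400 theta=-0.3200
z_focus = -x_out/theta_out = -(-0.8400)/(-0.3200) = -2.6250
Rounded to 4 decimal places: z = -2.6250

Answer: -2.6250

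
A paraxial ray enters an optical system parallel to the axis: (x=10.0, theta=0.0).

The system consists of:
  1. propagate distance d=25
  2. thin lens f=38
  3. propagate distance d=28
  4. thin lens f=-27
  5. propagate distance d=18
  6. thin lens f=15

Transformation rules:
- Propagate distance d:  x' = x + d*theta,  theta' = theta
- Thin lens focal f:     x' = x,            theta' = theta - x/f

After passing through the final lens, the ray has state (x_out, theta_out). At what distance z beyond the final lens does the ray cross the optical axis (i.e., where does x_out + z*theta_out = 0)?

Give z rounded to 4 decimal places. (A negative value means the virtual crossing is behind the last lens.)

Answer: -2.4658

Derivation:
Initial: x=10.0000 theta=0.0000
After 1 (propagate distance d=25): x=10.0000 theta=0.0000
After 2 (thin lens f=38): x=10.0000 theta=-5/19 (≈-0.2632)
After 3 (propagate distance d=28): x=50/19 (≈2.6316) theta=-5/19 (≈-0.2632)
After 4 (thin lens f=-27): x=50/19 (≈2.6316) theta=-85/513 (≈-0.1657)
After 5 (propagate distance d=18): x=-20/57 (≈-0.3509) theta=-85/513 (≈-0.1657)
After 6 (thin lens f=15): x=-20/57 (≈-0.3509) theta=-73/513 (≈-0.1423)
z_focus = -x_out/theta_out = -(-20/57)/(-73/513) = -180/73 ≈ -2.4658
Rounded to 4 decimal places: z = -2.4658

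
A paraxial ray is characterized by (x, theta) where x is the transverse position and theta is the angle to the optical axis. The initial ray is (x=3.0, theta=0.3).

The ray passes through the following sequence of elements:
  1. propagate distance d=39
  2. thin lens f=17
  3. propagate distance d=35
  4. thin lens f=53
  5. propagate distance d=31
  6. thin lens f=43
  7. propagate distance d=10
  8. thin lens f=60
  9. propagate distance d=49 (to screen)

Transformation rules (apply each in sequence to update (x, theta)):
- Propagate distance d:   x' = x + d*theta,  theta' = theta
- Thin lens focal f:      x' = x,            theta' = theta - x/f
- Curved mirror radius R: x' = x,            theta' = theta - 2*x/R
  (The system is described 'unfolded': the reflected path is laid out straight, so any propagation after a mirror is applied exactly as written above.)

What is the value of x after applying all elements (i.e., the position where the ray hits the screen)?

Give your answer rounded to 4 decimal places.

Answer: -4.2628

Derivation:
Initial: x=3.0000 theta=0.3000
After 1 (propagate distance d=39): x=14.7000 theta=0.3000
After 2 (thin lens f=17): x=14.7000 theta=-48/85 (≈-0.5647)
After 3 (propagate distance d=35): x=-861/170 (≈-5.0647) theta=-48/85 (≈-0.5647)
After 4 (thin lens f=53): x=-861/170 (≈-5.0647) theta=-4227/9010 (≈-0.4691)
After 5 (propagate distance d=31): x=-17667/901 (≈-19.6082) theta=-4227/9010 (≈-0.4691)
After 6 (thin lens f=43): x=-17667/901 (≈-19.6082) theta=-5091/387430 (≈-0.0131)
After 7 (propagate distance d=10): x=-764772/38743 (≈-19.7396) theta=-5091/387430 (≈-0.0131)
After 8 (thin lens f=60): x=-764772/38743 (≈-19.7396) theta=122371/387430 (≈0.3159)
After 9 (propagate distance d=49 (to screen)): x=-1651541/387430 (≈-4.2628) theta=122371/387430 (≈0.3159)
Rounded to 4 decimal places: x = -4.2628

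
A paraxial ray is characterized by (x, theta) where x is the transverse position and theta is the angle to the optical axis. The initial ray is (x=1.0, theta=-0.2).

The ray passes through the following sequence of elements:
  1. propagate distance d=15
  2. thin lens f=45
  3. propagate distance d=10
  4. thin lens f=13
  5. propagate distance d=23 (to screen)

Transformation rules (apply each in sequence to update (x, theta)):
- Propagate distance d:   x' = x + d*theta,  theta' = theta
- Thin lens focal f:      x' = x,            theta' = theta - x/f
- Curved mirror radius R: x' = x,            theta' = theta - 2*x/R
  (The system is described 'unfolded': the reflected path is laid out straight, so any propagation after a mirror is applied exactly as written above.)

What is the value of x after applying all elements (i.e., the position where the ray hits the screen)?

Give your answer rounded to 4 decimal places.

Answer: -0.8427

Derivation:
Initial: x=1.0000 theta=-0.2000
After 1 (propagate distance d=15): x=-2.0000 theta=-0.2000
After 2 (thin lens f=45): x=-2.0000 theta=-7/45 (≈-0.1556)
After 3 (propagate distance d=10): x=-32/9 (≈-3.5556) theta=-7/45 (≈-0.1556)
After 4 (thin lens f=13): x=-32/9 (≈-3.5556) theta=23/195 (≈0.1179)
After 5 (propagate distance d=23 (to screen)): x=-493/585 (≈-0.8427) theta=23/195 (≈0.1179)
Rounded to 4 decimal places: x = -0.8427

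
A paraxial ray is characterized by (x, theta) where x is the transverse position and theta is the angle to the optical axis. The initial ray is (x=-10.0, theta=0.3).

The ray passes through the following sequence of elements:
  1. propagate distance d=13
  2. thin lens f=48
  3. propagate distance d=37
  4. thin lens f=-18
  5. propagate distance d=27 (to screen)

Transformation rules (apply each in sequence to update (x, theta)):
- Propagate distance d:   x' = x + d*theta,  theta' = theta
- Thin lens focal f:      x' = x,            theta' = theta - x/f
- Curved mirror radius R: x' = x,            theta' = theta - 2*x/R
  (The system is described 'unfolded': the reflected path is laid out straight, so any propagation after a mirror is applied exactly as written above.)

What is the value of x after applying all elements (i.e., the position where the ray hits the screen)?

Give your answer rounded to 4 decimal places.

Answer: 35.7865

Derivation:
Initial: x=-10.0000 theta=0.3000
After 1 (propagate distance d=13): x=-6.1000 theta=0.3000
After 2 (thin lens f=48): x=-6.1000 theta=41/96 (≈0.4271)
After 3 (propagate distance d=37): x=4657/480 (≈9.7021) theta=41/96 (≈0.4271)
After 4 (thin lens f=-18): x=4657/480 (≈9.7021) theta=8347/8640 (≈0.9661)
After 5 (propagate distance d=27 (to screen)): x=6871/192 (≈35.7865) theta=8347/8640 (≈0.9661)
Rounded to 4 decimal places: x = 35.7865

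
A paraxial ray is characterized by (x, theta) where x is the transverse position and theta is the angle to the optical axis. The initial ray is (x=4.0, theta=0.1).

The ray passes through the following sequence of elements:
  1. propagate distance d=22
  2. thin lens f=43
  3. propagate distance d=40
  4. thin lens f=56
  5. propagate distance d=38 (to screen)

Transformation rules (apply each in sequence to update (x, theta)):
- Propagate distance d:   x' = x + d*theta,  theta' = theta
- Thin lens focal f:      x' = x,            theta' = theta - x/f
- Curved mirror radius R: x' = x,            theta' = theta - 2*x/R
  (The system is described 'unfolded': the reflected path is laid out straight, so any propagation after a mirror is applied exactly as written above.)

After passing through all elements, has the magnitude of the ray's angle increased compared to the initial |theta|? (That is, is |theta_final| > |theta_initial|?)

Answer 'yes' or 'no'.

Initial: x=4.0000 theta=0.1000
After 1 (propagate distance d=22): x=6.2000 theta=0.1000
After 2 (thin lens f=43): x=6.2000 theta=-19/430 (≈-0.0442)
After 3 (propagate distance d=40): x=953/215 (≈4.4326) theta=-19/430 (≈-0.0442)
After 4 (thin lens f=56): x=953/215 (≈4.4326) theta=-297/2408 (≈-0.1233)
After 5 (propagate distance d=38 (to screen)): x=-1531/6020 (≈-0.2543) theta=-297/2408 (≈-0.1233)
|theta_initial|=0.1000 |theta_final|=297/2408 (≈0.1233) -> increased

Answer: yes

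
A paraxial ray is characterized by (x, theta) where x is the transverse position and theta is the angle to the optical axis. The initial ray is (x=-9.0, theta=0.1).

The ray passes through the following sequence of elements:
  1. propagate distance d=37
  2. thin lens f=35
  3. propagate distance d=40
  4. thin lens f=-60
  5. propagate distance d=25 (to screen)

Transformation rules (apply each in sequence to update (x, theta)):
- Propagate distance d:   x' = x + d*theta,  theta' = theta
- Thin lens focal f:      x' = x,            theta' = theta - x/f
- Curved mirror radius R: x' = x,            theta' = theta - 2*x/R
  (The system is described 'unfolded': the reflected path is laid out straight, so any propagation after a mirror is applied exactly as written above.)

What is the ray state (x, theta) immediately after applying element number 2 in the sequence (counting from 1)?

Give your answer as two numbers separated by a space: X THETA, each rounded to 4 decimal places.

Answer: -5.3000 0.2514

Derivation:
Initial: x=-9.0000 theta=0.1000
After 1 (propagate distance d=37): x=-5.3000 theta=0.1000
After 2 (thin lens f=35): x=-5.3000 theta=44/175 (≈0.2514)
Rounded to 4 decimal places: x = -5.3000, theta = 0.2514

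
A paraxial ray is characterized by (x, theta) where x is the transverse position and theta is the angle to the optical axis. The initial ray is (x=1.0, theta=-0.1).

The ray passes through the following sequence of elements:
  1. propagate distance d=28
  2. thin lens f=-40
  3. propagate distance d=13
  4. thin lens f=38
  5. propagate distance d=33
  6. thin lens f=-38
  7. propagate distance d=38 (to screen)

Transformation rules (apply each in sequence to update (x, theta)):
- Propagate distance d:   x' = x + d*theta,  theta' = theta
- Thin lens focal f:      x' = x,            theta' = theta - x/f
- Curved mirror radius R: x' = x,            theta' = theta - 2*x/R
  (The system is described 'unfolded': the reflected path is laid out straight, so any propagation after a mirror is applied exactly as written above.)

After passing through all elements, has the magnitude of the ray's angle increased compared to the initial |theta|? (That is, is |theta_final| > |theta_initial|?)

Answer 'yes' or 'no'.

Initial: x=1.0000 theta=-0.1000
After 1 (propagate distance d=28): x=-1.8000 theta=-0.1000
After 2 (thin lens f=-40): x=-1.8000 theta=-0.1450
After 3 (propagate distance d=13): x=-3.6850 theta=-0.1450
After 4 (thin lens f=38): x=-3.6850 theta=-73/1520 (≈-0.0480)
After 5 (propagate distance d=33): x=-40051/7600 (≈-5.2699) theta=-73/1520 (≈-0.0480)
After 6 (thin lens f=-38): x=-40051/7600 (≈-5.2699) theta=-53921/288800 (≈-0.1867)
After 7 (propagate distance d=38 (to screen)): x=-23493/1900 (≈-12.3647) theta=-53921/288800 (≈-0.1867)
|theta_initial|=0.1000 |theta_final|=53921/288800 (≈0.1867) -> increased

Answer: yes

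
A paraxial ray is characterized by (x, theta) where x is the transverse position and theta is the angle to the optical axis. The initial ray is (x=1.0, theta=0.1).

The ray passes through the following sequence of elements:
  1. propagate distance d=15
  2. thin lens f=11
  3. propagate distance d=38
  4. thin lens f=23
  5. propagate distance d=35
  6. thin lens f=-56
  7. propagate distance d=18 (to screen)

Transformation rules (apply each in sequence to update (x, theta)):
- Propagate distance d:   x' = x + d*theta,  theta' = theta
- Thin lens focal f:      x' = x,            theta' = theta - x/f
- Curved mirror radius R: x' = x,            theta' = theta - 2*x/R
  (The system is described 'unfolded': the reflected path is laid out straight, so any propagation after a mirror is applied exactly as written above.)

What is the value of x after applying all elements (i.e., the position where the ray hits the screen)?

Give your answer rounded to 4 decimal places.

Initial: x=1.0000 theta=0.1000
After 1 (propagate distance d=15): x=2.5000 theta=0.1000
After 2 (thin lens f=11): x=2.5000 theta=-7/55 (≈-0.1273)
After 3 (propagate distance d=38): x=-257/110 (≈-2.3364) theta=-7/55 (≈-0.1273)
After 4 (thin lens f=23): x=-257/110 (≈-2.3364) theta=-13/506 (≈-0.0257)
After 5 (propagate distance d=35): x=-4093/1265 (≈-3.2356) theta=-13/506 (≈-0.0257)
After 6 (thin lens f=-56): x=-4093/1265 (≈-3.2356) theta=-5913/70840 (≈-0.0835)
After 7 (propagate distance d=18 (to screen)): x=-167821/35420 (≈-4.7380) theta=-5913/70840 (≈-0.0835)
Rounded to 4 decimal places: x = -4.7380

Answer: -4.7380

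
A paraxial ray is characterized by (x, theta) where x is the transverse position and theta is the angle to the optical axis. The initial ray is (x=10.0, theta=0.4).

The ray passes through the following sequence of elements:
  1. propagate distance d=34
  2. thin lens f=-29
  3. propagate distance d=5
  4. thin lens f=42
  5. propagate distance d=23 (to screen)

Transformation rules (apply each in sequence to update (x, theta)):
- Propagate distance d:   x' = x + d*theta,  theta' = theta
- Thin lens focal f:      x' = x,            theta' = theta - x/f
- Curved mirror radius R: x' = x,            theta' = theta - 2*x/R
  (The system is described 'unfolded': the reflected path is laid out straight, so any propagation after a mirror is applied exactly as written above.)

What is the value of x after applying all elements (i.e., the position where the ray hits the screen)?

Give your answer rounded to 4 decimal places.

Initial: x=10.0000 theta=0.4000
After 1 (propagate distance d=34): x=23.6000 theta=0.4000
After 2 (thin lens f=-29): x=23.6000 theta=176/145 (≈1.2138)
After 3 (propagate distance d=5): x=4302/145 (≈29.6690) theta=176/145 (≈1.2138)
After 4 (thin lens f=42): x=4302/145 (≈29.6690) theta=103/203 (≈0.5074)
After 5 (propagate distance d=23 (to screen)): x=41959/1015 (≈41.3389) theta=103/203 (≈0.5074)
Rounded to 4 decimal places: x = 41.3389

Answer: 41.3389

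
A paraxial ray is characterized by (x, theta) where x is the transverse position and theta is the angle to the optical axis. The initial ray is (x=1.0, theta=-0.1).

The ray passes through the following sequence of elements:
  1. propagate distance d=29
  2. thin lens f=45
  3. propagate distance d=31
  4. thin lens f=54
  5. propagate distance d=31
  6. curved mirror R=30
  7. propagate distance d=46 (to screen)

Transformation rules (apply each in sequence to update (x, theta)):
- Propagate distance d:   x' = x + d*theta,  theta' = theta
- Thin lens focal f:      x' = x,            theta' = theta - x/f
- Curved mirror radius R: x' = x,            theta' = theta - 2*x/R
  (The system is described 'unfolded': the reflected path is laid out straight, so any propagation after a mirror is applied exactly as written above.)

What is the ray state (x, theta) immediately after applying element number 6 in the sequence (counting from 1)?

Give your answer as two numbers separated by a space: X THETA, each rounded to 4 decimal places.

Answer: -3.3633 0.2348

Derivation:
Initial: x=1.0000 theta=-0.1000
After 1 (propagate distance d=29): x=-1.9000 theta=-0.1000
After 2 (thin lens f=45): x=-1.9000 theta=-13/225 (≈-0.0578)
After 3 (propagate distance d=31): x=-1661/450 (≈-3.6911) theta=-13/225 (≈-0.0578)
After 4 (thin lens f=54): x=-1661/450 (≈-3.6911) theta=257/24300 (≈0.0106)
After 5 (propagate distance d=31): x=-81727/24300 (≈-3.3633) theta=257/24300 (≈0.0106)
After 6 (curved mirror R=30): x=-81727/24300 (≈-3.3633) theta=42791/182250 (≈0.2348)
Rounded to 4 decimal places: x = -3.3633, theta = 0.2348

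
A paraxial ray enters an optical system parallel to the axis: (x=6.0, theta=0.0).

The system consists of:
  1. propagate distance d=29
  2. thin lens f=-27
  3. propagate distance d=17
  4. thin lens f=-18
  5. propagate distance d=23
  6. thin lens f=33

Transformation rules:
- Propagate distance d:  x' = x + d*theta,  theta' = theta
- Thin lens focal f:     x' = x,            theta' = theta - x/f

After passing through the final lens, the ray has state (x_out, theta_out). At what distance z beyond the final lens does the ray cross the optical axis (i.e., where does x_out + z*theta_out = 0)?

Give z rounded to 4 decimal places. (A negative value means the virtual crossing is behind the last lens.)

Answer: 425.5465

Derivation:
Initial: x=6.0000 theta=0.0000
After 1 (propagate distance d=29): x=6.0000 theta=0.0000
After 2 (thin lens f=-27): x=6.0000 theta=2/9 (≈0.2222)
After 3 (propagate distance d=17): x=88/9 (≈9.7778) theta=2/9 (≈0.2222)
After 4 (thin lens f=-18): x=88/9 (≈9.7778) theta=62/81 (≈0.7654)
After 5 (propagate distance d=23): x=2218/81 (≈27.3827) theta=62/81 (≈0.7654)
After 6 (thin lens f=33): x=2218/81 (≈27.3827) theta=-172/2673 (≈-0.0643)
z_focus = -x_out/theta_out = -(2218/81)/(-172/2673) = 36597/86 ≈ 425.5465
Rounded to 4 decimal places: z = 425.5465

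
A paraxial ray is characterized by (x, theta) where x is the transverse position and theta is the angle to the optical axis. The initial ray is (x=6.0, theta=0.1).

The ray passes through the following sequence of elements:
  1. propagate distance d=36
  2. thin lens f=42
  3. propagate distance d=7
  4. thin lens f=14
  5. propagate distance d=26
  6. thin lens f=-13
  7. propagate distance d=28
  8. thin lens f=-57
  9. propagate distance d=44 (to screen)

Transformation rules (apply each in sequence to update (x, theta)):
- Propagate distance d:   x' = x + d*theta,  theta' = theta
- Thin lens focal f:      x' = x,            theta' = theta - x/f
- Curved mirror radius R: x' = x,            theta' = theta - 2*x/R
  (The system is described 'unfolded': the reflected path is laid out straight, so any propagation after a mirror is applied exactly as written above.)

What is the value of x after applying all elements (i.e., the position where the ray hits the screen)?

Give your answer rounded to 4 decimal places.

Initial: x=6.0000 theta=0.1000
After 1 (propagate distance d=36): x=9.6000 theta=0.1000
After 2 (thin lens f=42): x=9.6000 theta=-9/70 (≈-0.1286)
After 3 (propagate distance d=7): x=8.7000 theta=-9/70 (≈-0.1286)
After 4 (thin lens f=14): x=8.7000 theta=-0.7500
After 5 (propagate distance d=26): x=-10.8000 theta=-0.7500
After 6 (thin lens f=-13): x=-10.8000 theta=-411/260 (≈-1.5808)
After 7 (propagate distance d=28): x=-3579/65 (≈-55.0615) theta=-411/260 (≈-1.5808)
After 8 (thin lens f=-57): x=-3579/65 (≈-55.0615) theta=-12581/4940 (≈-2.5468)
After 9 (propagate distance d=44 (to screen)): x=-206392/1235 (≈-167.1190) theta=-12581/4940 (≈-2.5468)
Rounded to 4 decimal places: x = -167.1190

Answer: -167.1190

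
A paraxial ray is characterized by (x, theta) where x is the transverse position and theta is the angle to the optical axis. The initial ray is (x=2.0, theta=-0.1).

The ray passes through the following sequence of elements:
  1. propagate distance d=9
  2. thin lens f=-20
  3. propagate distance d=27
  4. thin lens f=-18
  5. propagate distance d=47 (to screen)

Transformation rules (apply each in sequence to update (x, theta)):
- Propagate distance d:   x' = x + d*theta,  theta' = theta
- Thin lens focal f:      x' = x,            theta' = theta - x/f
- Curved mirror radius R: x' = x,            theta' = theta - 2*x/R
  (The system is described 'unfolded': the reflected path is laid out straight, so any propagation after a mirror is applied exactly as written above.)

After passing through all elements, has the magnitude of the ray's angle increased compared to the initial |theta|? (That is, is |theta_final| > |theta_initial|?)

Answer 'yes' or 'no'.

Initial: x=2.0000 theta=-0.1000
After 1 (propagate distance d=9): x=1.1000 theta=-0.1000
After 2 (thin lens f=-20): x=1.1000 theta=-0.0450
After 3 (propagate distance d=27): x=-0.1150 theta=-0.0450
After 4 (thin lens f=-18): x=-0.1150 theta=-37/720 (≈-0.0514)
After 5 (propagate distance d=47 (to screen)): x=-9109/3600 (≈-2.5303) theta=-37/720 (≈-0.0514)
|theta_initial|=0.1000 |theta_final|=37/720 (≈0.0514) -> not increased

Answer: no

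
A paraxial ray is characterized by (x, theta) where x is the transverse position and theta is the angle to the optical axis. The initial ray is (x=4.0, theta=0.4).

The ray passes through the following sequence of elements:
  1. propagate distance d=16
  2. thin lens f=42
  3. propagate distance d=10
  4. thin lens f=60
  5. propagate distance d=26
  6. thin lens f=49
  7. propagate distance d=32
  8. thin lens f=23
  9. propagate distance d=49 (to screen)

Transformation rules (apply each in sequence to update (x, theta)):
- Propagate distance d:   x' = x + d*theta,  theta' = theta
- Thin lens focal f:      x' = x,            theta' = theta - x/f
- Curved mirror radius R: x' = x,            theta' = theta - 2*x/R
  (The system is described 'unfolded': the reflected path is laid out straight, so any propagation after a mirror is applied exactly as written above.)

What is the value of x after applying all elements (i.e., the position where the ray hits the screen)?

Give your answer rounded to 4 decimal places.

Answer: -15.5170

Derivation:
Initial: x=4.0000 theta=0.4000
After 1 (propagate distance d=16): x=10.4000 theta=0.4000
After 2 (thin lens f=42): x=10.4000 theta=16/105 (≈0.1524)
After 3 (propagate distance d=10): x=1252/105 (≈11.9238) theta=16/105 (≈0.1524)
After 4 (thin lens f=60): x=1252/105 (≈11.9238) theta=-73/1575 (≈-0.0463)
After 5 (propagate distance d=26): x=16882/1575 (≈10.7187) theta=-73/1575 (≈-0.0463)
After 6 (thin lens f=49): x=16882/1575 (≈10.7187) theta=-20459/77175 (≈-0.2651)
After 7 (propagate distance d=32): x=3834/1715 (≈2.2356) theta=-20459/77175 (≈-0.2651)
After 8 (thin lens f=23): x=3834/1715 (≈2.2356) theta=-643087/1775025 (≈-0.3623)
After 9 (propagate distance d=49 (to screen)): x=-27543073/1775025 (≈-15.5170) theta=-643087/1775025 (≈-0.3623)
Rounded to 4 decimal places: x = -15.5170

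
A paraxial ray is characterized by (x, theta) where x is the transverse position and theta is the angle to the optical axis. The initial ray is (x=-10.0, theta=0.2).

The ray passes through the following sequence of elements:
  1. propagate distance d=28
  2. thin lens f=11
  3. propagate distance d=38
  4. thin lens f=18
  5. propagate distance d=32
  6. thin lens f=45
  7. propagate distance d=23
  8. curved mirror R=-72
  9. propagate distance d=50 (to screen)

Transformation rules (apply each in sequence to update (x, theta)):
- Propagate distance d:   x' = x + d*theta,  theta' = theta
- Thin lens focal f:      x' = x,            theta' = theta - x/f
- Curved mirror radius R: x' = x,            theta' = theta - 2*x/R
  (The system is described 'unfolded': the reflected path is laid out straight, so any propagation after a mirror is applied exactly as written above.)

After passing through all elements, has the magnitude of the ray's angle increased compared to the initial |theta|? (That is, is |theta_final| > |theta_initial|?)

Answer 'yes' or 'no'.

Initial: x=-10.0000 theta=0.2000
After 1 (propagate distance d=28): x=-4.4000 theta=0.2000
After 2 (thin lens f=11): x=-4.4000 theta=0.6000
After 3 (propagate distance d=38): x=18.4000 theta=0.6000
After 4 (thin lens f=18): x=18.4000 theta=-19/45 (≈-0.4222)
After 5 (propagate distance d=32): x=44/9 (≈4.8889) theta=-19/45 (≈-0.4222)
After 6 (thin lens f=45): x=44/9 (≈4.8889) theta=-43/81 (≈-0.5309)
After 7 (propagate distance d=23): x=-593/81 (≈-7.3210) theta=-43/81 (≈-0.5309)
After 8 (curved mirror R=-72): x=-593/81 (≈-7.3210) theta=-2141/2916 (≈-0.7342)
After 9 (propagate distance d=50 (to screen)): x=-64199/1458 (≈-44.0322) theta=-2141/2916 (≈-0.7342)
|theta_initial|=0.2000 |theta_final|=2141/2916 (≈0.7342) -> increased

Answer: yes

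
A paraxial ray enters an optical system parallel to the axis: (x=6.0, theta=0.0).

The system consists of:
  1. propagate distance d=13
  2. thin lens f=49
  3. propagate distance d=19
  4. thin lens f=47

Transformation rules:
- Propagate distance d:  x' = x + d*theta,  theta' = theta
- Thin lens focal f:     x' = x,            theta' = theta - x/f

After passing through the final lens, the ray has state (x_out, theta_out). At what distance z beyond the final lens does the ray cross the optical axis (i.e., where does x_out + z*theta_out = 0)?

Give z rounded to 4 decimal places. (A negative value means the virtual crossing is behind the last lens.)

Initial: x=6.0000 theta=0.0000
After 1 (propagate distance d=13): x=6.0000 theta=0.0000
After 2 (thin lens f=49): x=6.0000 theta=-6/49 (≈-0.1224)
After 3 (propagate distance d=19): x=180/49 (≈3.6735) theta=-6/49 (≈-0.1224)
After 4 (thin lens f=47): x=180/49 (≈3.6735) theta=-66/329 (≈-0.2006)
z_focus = -x_out/theta_out = -(180/49)/(-66/329) = 1410/77 ≈ 18.3117
Rounded to 4 decimal places: z = 18.3117

Answer: 18.3117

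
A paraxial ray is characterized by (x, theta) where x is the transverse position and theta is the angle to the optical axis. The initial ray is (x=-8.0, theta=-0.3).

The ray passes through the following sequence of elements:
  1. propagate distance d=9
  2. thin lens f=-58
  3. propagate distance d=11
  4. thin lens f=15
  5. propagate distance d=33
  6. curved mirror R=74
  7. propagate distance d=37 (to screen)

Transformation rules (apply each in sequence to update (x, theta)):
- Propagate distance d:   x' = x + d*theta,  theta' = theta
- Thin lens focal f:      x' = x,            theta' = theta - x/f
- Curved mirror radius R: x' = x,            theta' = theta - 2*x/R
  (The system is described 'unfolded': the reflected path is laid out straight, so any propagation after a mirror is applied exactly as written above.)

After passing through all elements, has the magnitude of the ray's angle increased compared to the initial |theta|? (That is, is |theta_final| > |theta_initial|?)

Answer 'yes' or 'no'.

Answer: yes

Derivation:
Initial: x=-8.0000 theta=-0.3000
After 1 (propagate distance d=9): x=-10.7000 theta=-0.3000
After 2 (thin lens f=-58): x=-10.7000 theta=-281/580 (≈-0.4845)
After 3 (propagate distance d=11): x=-9297/580 (≈-16.0293) theta=-281/580 (≈-0.4845)
After 4 (thin lens f=15): x=-9297/580 (≈-16.0293) theta=847/1450 (≈0.5841)
After 5 (propagate distance d=33): x=9417/2900 (≈3.2472) theta=847/1450 (≈0.5841)
After 6 (curved mirror R=74): x=9417/2900 (≈3.2472) theta=53261/107300 (≈0.4964)
After 7 (propagate distance d=37 (to screen)): x=31339/1450 (≈21.6131) theta=53261/107300 (≈0.4964)
|theta_initial|=0.3000 |theta_final|=53261/107300 (≈0.4964) -> increased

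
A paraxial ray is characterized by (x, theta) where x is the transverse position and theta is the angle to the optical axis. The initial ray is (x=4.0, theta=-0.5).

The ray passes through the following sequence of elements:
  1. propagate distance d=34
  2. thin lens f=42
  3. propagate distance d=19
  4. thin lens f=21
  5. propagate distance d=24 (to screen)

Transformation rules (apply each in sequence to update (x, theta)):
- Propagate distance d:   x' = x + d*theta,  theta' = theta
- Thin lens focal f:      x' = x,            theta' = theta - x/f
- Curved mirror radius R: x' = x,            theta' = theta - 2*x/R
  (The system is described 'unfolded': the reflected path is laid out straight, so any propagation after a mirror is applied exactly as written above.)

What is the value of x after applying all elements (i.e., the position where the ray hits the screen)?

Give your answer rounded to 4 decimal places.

Answer: -2.1973

Derivation:
Initial: x=4.0000 theta=-0.5000
After 1 (propagate distance d=34): x=-13.0000 theta=-0.5000
After 2 (thin lens f=42): x=-13.0000 theta=-4/21 (≈-0.1905)
After 3 (propagate distance d=19): x=-349/21 (≈-16.6190) theta=-4/21 (≈-0.1905)
After 4 (thin lens f=21): x=-349/21 (≈-16.6190) theta=265/441 (≈0.6009)
After 5 (propagate distance d=24 (to screen)): x=-323/147 (≈-2.1973) theta=265/441 (≈0.6009)
Rounded to 4 decimal places: x = -2.1973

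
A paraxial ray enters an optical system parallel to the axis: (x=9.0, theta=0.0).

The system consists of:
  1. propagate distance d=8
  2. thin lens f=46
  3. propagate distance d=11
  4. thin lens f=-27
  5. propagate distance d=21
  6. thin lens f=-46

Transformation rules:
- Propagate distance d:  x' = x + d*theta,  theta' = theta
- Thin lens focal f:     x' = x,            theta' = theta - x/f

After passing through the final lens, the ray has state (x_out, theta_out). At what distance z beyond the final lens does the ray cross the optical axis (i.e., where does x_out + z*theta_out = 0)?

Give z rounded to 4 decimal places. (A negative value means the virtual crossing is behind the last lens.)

Initial: x=9.0000 theta=0.0000
After 1 (propagate distance d=8): x=9.0000 theta=0.0000
After 2 (thin lens f=46): x=9.0000 theta=-9/46 (≈-0.1957)
After 3 (propagate distance d=11): x=315/46 (≈6.8478) theta=-9/46 (≈-0.1957)
After 4 (thin lens f=-27): x=315/46 (≈6.8478) theta=4/69 (≈0.0580)
After 5 (propagate distance d=21): x=371/46 (≈8.0652) theta=4/69 (≈0.0580)
After 6 (thin lens f=-46): x=371/46 (≈8.0652) theta=1481/6348 (≈0.2333)
z_focus = -x_out/theta_out = -(371/46)/(1481/6348) = -51198/1481 ≈ -34.5699
Rounded to 4 decimal places: z = -34.5699

Answer: -34.5699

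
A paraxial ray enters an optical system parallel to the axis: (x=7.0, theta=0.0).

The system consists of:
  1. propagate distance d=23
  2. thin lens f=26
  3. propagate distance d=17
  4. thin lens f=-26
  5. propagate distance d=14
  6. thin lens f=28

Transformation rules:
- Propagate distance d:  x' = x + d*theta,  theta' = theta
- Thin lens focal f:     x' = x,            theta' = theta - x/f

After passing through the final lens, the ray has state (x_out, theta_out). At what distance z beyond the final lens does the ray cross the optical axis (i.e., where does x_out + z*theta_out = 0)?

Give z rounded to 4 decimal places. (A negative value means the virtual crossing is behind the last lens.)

Answer: -0.2373

Derivation:
Initial: x=7.0000 theta=0.0000
After 1 (propagate distance d=23): x=7.0000 theta=0.0000
After 2 (thin lens f=26): x=7.0000 theta=-7/26 (≈-0.2692)
After 3 (propagate distance d=17): x=63/26 (≈2.4231) theta=-7/26 (≈-0.2692)
After 4 (thin lens f=-26): x=63/26 (≈2.4231) theta=-119/676 (≈-0.1760)
After 5 (propagate distance d=14): x=-7/169 (≈-0.0414) theta=-119/676 (≈-0.1760)
After 6 (thin lens f=28): x=-7/169 (≈-0.0414) theta=-59/338 (≈-0.1746)
z_focus = -x_out/theta_out = -(-7/169)/(-59/338) = -14/59 ≈ -0.2373
Rounded to 4 decimal places: z = -0.2373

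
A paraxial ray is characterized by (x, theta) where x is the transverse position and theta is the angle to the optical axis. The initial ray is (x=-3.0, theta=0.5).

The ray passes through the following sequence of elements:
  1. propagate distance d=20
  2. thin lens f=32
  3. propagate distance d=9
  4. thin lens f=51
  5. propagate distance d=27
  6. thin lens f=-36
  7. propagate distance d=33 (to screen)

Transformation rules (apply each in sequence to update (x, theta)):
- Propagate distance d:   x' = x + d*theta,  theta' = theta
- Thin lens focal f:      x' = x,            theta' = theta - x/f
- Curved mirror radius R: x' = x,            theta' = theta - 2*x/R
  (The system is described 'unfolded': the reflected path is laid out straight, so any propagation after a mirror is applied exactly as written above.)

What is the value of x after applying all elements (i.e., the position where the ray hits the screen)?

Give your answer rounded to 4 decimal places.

Answer: 26.2655

Derivation:
Initial: x=-3.0000 theta=0.5000
After 1 (propagate distance d=20): x=7.0000 theta=0.5000
After 2 (thin lens f=32): x=7.0000 theta=9/32 (≈0.2813)
After 3 (propagate distance d=9): x=305/32 (≈9.5313) theta=9/32 (≈0.2813)
After 4 (thin lens f=51): x=305/32 (≈9.5313) theta=77/816 (≈0.0944)
After 5 (propagate distance d=27): x=6571/544 (≈12.0790) theta=77/816 (≈0.0944)
After 6 (thin lens f=-36): x=6571/544 (≈12.0790) theta=8419/19584 (≈0.4299)
After 7 (propagate distance d=33 (to screen)): x=171461/6528 (≈26.2655) theta=8419/19584 (≈0.4299)
Rounded to 4 decimal places: x = 26.2655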